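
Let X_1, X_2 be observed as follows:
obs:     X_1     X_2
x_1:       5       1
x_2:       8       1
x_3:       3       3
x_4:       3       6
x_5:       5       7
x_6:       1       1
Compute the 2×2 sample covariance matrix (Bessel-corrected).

Step 1 — column means:
  mean(X_1) = (5 + 8 + 3 + 3 + 5 + 1) / 6 = 25/6 = 4.1667
  mean(X_2) = (1 + 1 + 3 + 6 + 7 + 1) / 6 = 19/6 = 3.1667

Step 2 — sample covariance S[i,j] = (1/(n-1)) · Σ_k (x_{k,i} - mean_i) · (x_{k,j} - mean_j), with n-1 = 5.
  S[X_1,X_1] = ((0.8333)·(0.8333) + (3.8333)·(3.8333) + (-1.1667)·(-1.1667) + (-1.1667)·(-1.1667) + (0.8333)·(0.8333) + (-3.1667)·(-3.1667)) / 5 = 28.8333/5 = 5.7667
  S[X_1,X_2] = ((0.8333)·(-2.1667) + (3.8333)·(-2.1667) + (-1.1667)·(-0.1667) + (-1.1667)·(2.8333) + (0.8333)·(3.8333) + (-3.1667)·(-2.1667)) / 5 = -3.1667/5 = -0.6333
  S[X_2,X_2] = ((-2.1667)·(-2.1667) + (-2.1667)·(-2.1667) + (-0.1667)·(-0.1667) + (2.8333)·(2.8333) + (3.8333)·(3.8333) + (-2.1667)·(-2.1667)) / 5 = 36.8333/5 = 7.3667

S is symmetric (S[j,i] = S[i,j]). Assembling:

S = [[5.7667, -0.6333],
 [-0.6333, 7.3667]]


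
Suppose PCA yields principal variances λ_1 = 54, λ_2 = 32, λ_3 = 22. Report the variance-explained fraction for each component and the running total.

Step 1 — total variance = trace(Sigma) = Σ λ_i = 54 + 32 + 22 = 108.

Step 2 — fraction explained by component i = λ_i / Σ λ:
  PC1: 54/108 = 0.5
  PC2: 32/108 = 0.2963
  PC3: 22/108 = 0.2037

Step 3 — cumulative fraction after k components = (λ_1 + ... + λ_k) / Σ λ:
  k = 1: 54/108 = 0.5
  k = 2: (54 + 32)/108 = 86/108 = 0.7963
  k = 3: (54 + 32 + 22)/108 = 108/108 = 1

Summary (fraction, with percent):

explained: PC1 0.5 (50%), PC2 0.2963 (29.63%), PC3 0.2037 (20.37%);  cumulative: 0.5, 0.7963, 1


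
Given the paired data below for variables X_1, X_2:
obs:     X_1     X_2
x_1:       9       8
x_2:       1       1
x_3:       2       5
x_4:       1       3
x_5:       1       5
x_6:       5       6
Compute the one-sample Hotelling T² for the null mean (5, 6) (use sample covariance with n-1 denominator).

Step 1 — sample mean vector:
  mean(X_1) = (9 + 1 + 2 + 1 + 1 + 5) / 6 = 19/6 = 3.1667
  mean(X_2) = (8 + 1 + 5 + 3 + 5 + 6) / 6 = 28/6 = 4.6667
  x̄ = (3.1667, 4.6667),  deviation x̄ - mu_0 = (3.1667, 4.6667) - (5, 6) = (-1.8333, -1.3333).

Step 2 — sample covariance matrix, S[i,j] = (1/(n-1)) · Σ_k (x_{k,i} - mean_i) · (x_{k,j} - mean_j), divisor n-1 = 5:
  S[X_1,X_1] = ((5.8333)·(5.8333) + (-2.1667)·(-2.1667) + (-1.1667)·(-1.1667) + (-2.1667)·(-2.1667) + (-2.1667)·(-2.1667) + (1.8333)·(1.8333)) / 5 = 52.8333/5 = 10.5667
  S[X_1,X_2] = ((5.8333)·(3.3333) + (-2.1667)·(-3.6667) + (-1.1667)·(0.3333) + (-2.1667)·(-1.6667) + (-2.1667)·(0.3333) + (1.8333)·(1.3333)) / 5 = 32.3333/5 = 6.4667
  S[X_2,X_2] = ((3.3333)·(3.3333) + (-3.6667)·(-3.6667) + (0.3333)·(0.3333) + (-1.6667)·(-1.6667) + (0.3333)·(0.3333) + (1.3333)·(1.3333)) / 5 = 29.3333/5 = 5.8667
  S = [[10.5667, 6.4667],
 [6.4667, 5.8667]].

Step 3 — invert S. det(S) = 10.5667·5.8667 - (6.4667)² = 20.1733.
  S^{-1} = (1/det) · [[d, -b], [-b, a]] = [[0.2908, -0.3206],
 [-0.3206, 0.5238]].

Step 4 — quadratic form (x̄ - mu_0)^T · S^{-1} · (x̄ - mu_0):
  S^{-1} · (x̄ - mu_0) = (-0.1058, -0.1107),
  (x̄ - mu_0)^T · [...] = (-1.8333)·(-0.1058) + (-1.3333)·(-0.1107) = 0.3415.

Step 5 — scale by n: T² = 6 · 0.3415 = 2.0489.

T² ≈ 2.0489


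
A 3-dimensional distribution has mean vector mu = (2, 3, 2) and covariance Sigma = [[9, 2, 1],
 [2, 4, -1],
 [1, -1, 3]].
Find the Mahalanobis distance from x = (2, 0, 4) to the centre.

Step 1 — centre the observation: (x - mu) = (0, -3, 2).

Step 2 — invert Sigma (cofactor / det for 3×3, or solve directly):
  Sigma^{-1} = [[0.1392, -0.0886, -0.0759],
 [-0.0886, 0.3291, 0.1392],
 [-0.0759, 0.1392, 0.4051]].

Step 3 — form the quadratic (x - mu)^T · Sigma^{-1} · (x - mu):
  Sigma^{-1} · (x - mu) = (0.1139, -0.7089, 0.3924).
  (x - mu)^T · [Sigma^{-1} · (x - mu)] = (0)·(0.1139) + (-3)·(-0.7089) + (2)·(0.3924) = 2.9114.

Step 4 — take square root: d = √(2.9114) ≈ 1.7063.

d(x, mu) = √(2.9114) ≈ 1.7063


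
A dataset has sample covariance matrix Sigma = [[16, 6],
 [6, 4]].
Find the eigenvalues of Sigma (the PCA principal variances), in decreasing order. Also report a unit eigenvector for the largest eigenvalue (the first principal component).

Step 1 — characteristic polynomial of 2×2 Sigma:
  det(Sigma - λI) = λ² - trace · λ + det = 0.
  trace = 16 + 4 = 20, det = 16·4 - (6)² = 28.
Step 2 — discriminant:
  Δ = trace² - 4·det = 400 - 112 = 288.
Step 3 — eigenvalues:
  λ = (trace ± √Δ)/2 = (20 ± 16.9706)/2,
  λ_1 = 18.4853,  λ_2 = 1.5147.

Step 4 — unit eigenvector for λ_1: solve (Sigma - λ_1 I)v = 0. First row:
  (16 - 18.4853)·v_x + (6)·v_y = 0, i.e. (-2.4853)·v_x + (6)·v_y = 0,
  so v ∝ (b, λ_1 - a) = (6, 2.4853) = u.
  ||u|| = √((6)² + (2.4853)²) = √(42.1766) ≈ 6.4944,
  v_1 = u/||u|| ≈ (0.9239, 0.3827) (||v_1|| = 1).

λ_1 = 18.4853,  λ_2 = 1.5147;  v_1 ≈ (0.9239, 0.3827)


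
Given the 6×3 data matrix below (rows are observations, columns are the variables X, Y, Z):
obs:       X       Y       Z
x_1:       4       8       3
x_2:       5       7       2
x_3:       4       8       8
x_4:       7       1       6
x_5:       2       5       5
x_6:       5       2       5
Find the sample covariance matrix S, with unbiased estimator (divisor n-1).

Step 1 — column means:
  mean(X) = (4 + 5 + 4 + 7 + 2 + 5) / 6 = 27/6 = 4.5
  mean(Y) = (8 + 7 + 8 + 1 + 5 + 2) / 6 = 31/6 = 5.1667
  mean(Z) = (3 + 2 + 8 + 6 + 5 + 5) / 6 = 29/6 = 4.8333

Step 2 — sample covariance S[i,j] = (1/(n-1)) · Σ_k (x_{k,i} - mean_i) · (x_{k,j} - mean_j), with n-1 = 5.
  S[X,X] = ((-0.5)·(-0.5) + (0.5)·(0.5) + (-0.5)·(-0.5) + (2.5)·(2.5) + (-2.5)·(-2.5) + (0.5)·(0.5)) / 5 = 13.5/5 = 2.7
  S[X,Y] = ((-0.5)·(2.8333) + (0.5)·(1.8333) + (-0.5)·(2.8333) + (2.5)·(-4.1667) + (-2.5)·(-0.1667) + (0.5)·(-3.1667)) / 5 = -13.5/5 = -2.7
  S[X,Z] = ((-0.5)·(-1.8333) + (0.5)·(-2.8333) + (-0.5)·(3.1667) + (2.5)·(1.1667) + (-2.5)·(0.1667) + (0.5)·(0.1667)) / 5 = 0.5/5 = 0.1
  S[Y,Y] = ((2.8333)·(2.8333) + (1.8333)·(1.8333) + (2.8333)·(2.8333) + (-4.1667)·(-4.1667) + (-0.1667)·(-0.1667) + (-3.1667)·(-3.1667)) / 5 = 46.8333/5 = 9.3667
  S[Y,Z] = ((2.8333)·(-1.8333) + (1.8333)·(-2.8333) + (2.8333)·(3.1667) + (-4.1667)·(1.1667) + (-0.1667)·(0.1667) + (-3.1667)·(0.1667)) / 5 = -6.8333/5 = -1.3667
  S[Z,Z] = ((-1.8333)·(-1.8333) + (-2.8333)·(-2.8333) + (3.1667)·(3.1667) + (1.1667)·(1.1667) + (0.1667)·(0.1667) + (0.1667)·(0.1667)) / 5 = 22.8333/5 = 4.5667

S is symmetric (S[j,i] = S[i,j]). Assembling:

S = [[2.7, -2.7, 0.1],
 [-2.7, 9.3667, -1.3667],
 [0.1, -1.3667, 4.5667]]


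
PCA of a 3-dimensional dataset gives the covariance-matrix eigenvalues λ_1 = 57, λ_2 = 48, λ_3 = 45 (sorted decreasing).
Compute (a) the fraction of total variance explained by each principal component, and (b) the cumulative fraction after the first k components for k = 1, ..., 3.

Step 1 — total variance = trace(Sigma) = Σ λ_i = 57 + 48 + 45 = 150.

Step 2 — fraction explained by component i = λ_i / Σ λ:
  PC1: 57/150 = 0.38
  PC2: 48/150 = 0.32
  PC3: 45/150 = 0.3

Step 3 — cumulative fraction after k components = (λ_1 + ... + λ_k) / Σ λ:
  k = 1: 57/150 = 0.38
  k = 2: (57 + 48)/150 = 105/150 = 0.7
  k = 3: (57 + 48 + 45)/150 = 150/150 = 1

Summary (fraction, with percent):

explained: PC1 0.38 (38%), PC2 0.32 (32%), PC3 0.3 (30%);  cumulative: 0.38, 0.7, 1


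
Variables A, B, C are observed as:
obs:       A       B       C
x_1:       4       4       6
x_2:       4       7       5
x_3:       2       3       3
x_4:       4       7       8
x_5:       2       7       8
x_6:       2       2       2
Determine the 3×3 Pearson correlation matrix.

Step 1 — column means:
  mean(A) = (4 + 4 + 2 + 4 + 2 + 2) / 6 = 18/6 = 3
  mean(B) = (4 + 7 + 3 + 7 + 7 + 2) / 6 = 30/6 = 5
  mean(C) = (6 + 5 + 3 + 8 + 8 + 2) / 6 = 32/6 = 5.3333

Step 2 — sample variances and covariances s[i,j] = (1/(n-1)) · Σ_k (x_{k,i} - mean_i) · (x_{k,j} - mean_j), with n-1 = 5:
  s[A,A] = ((1)·(1) + (1)·(1) + (-1)·(-1) + (1)·(1) + (-1)·(-1) + (-1)·(-1)) / 5 = 6/5 = 1.2
  s[A,B] = ((1)·(-1) + (1)·(2) + (-1)·(-2) + (1)·(2) + (-1)·(2) + (-1)·(-3)) / 5 = 6/5 = 1.2
  s[A,C] = ((1)·(0.6667) + (1)·(-0.3333) + (-1)·(-2.3333) + (1)·(2.6667) + (-1)·(2.6667) + (-1)·(-3.3333)) / 5 = 6/5 = 1.2
  s[B,B] = ((-1)·(-1) + (2)·(2) + (-2)·(-2) + (2)·(2) + (2)·(2) + (-3)·(-3)) / 5 = 26/5 = 5.2
  s[B,C] = ((-1)·(0.6667) + (2)·(-0.3333) + (-2)·(-2.3333) + (2)·(2.6667) + (2)·(2.6667) + (-3)·(-3.3333)) / 5 = 24/5 = 4.8
  s[C,C] = ((0.6667)·(0.6667) + (-0.3333)·(-0.3333) + (-2.3333)·(-2.3333) + (2.6667)·(2.6667) + (2.6667)·(2.6667) + (-3.3333)·(-3.3333)) / 5 = 31.3333/5 = 6.2667
  Sample standard deviations s_i = √(s[i,i]):
  s(A) = √(1.2) = 1.0954
  s(B) = √(5.2) = 2.2804
  s(C) = √(6.2667) = 2.5033

Step 3 — r_{ij} = s_{ij} / (s_i · s_j):
  r[A,A] = 1 (diagonal).
  r[A,B] = 1.2 / (1.0954 · 2.2804) = 1.2 / 2.498 = 0.4804
  r[A,C] = 1.2 / (1.0954 · 2.5033) = 1.2 / 2.7423 = 0.4376
  r[B,B] = 1 (diagonal).
  r[B,C] = 4.8 / (2.2804 · 2.5033) = 4.8 / 5.7085 = 0.8409
  r[C,C] = 1 (diagonal).

R is symmetric with unit diagonal. Assembling:

R = [[1, 0.4804, 0.4376],
 [0.4804, 1, 0.8409],
 [0.4376, 0.8409, 1]]


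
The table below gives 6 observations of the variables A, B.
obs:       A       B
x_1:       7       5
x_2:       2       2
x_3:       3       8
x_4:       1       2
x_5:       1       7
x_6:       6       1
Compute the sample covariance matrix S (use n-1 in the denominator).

Step 1 — column means:
  mean(A) = (7 + 2 + 3 + 1 + 1 + 6) / 6 = 20/6 = 3.3333
  mean(B) = (5 + 2 + 8 + 2 + 7 + 1) / 6 = 25/6 = 4.1667

Step 2 — sample covariance S[i,j] = (1/(n-1)) · Σ_k (x_{k,i} - mean_i) · (x_{k,j} - mean_j), with n-1 = 5.
  S[A,A] = ((3.6667)·(3.6667) + (-1.3333)·(-1.3333) + (-0.3333)·(-0.3333) + (-2.3333)·(-2.3333) + (-2.3333)·(-2.3333) + (2.6667)·(2.6667)) / 5 = 33.3333/5 = 6.6667
  S[A,B] = ((3.6667)·(0.8333) + (-1.3333)·(-2.1667) + (-0.3333)·(3.8333) + (-2.3333)·(-2.1667) + (-2.3333)·(2.8333) + (2.6667)·(-3.1667)) / 5 = -5.3333/5 = -1.0667
  S[B,B] = ((0.8333)·(0.8333) + (-2.1667)·(-2.1667) + (3.8333)·(3.8333) + (-2.1667)·(-2.1667) + (2.8333)·(2.8333) + (-3.1667)·(-3.1667)) / 5 = 42.8333/5 = 8.5667

S is symmetric (S[j,i] = S[i,j]). Assembling:

S = [[6.6667, -1.0667],
 [-1.0667, 8.5667]]


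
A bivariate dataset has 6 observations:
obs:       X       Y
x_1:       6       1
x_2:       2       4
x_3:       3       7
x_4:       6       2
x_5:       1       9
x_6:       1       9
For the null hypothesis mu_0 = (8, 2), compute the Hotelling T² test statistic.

Step 1 — sample mean vector:
  mean(X) = (6 + 2 + 3 + 6 + 1 + 1) / 6 = 19/6 = 3.1667
  mean(Y) = (1 + 4 + 7 + 2 + 9 + 9) / 6 = 32/6 = 5.3333
  x̄ = (3.1667, 5.3333),  deviation x̄ - mu_0 = (3.1667, 5.3333) - (8, 2) = (-4.8333, 3.3333).

Step 2 — sample covariance matrix, S[i,j] = (1/(n-1)) · Σ_k (x_{k,i} - mean_i) · (x_{k,j} - mean_j), divisor n-1 = 5:
  S[X,X] = ((2.8333)·(2.8333) + (-1.1667)·(-1.1667) + (-0.1667)·(-0.1667) + (2.8333)·(2.8333) + (-2.1667)·(-2.1667) + (-2.1667)·(-2.1667)) / 5 = 26.8333/5 = 5.3667
  S[X,Y] = ((2.8333)·(-4.3333) + (-1.1667)·(-1.3333) + (-0.1667)·(1.6667) + (2.8333)·(-3.3333) + (-2.1667)·(3.6667) + (-2.1667)·(3.6667)) / 5 = -36.3333/5 = -7.2667
  S[Y,Y] = ((-4.3333)·(-4.3333) + (-1.3333)·(-1.3333) + (1.6667)·(1.6667) + (-3.3333)·(-3.3333) + (3.6667)·(3.6667) + (3.6667)·(3.6667)) / 5 = 61.3333/5 = 12.2667
  S = [[5.3667, -7.2667],
 [-7.2667, 12.2667]].

Step 3 — invert S. det(S) = 5.3667·12.2667 - (-7.2667)² = 13.0267.
  S^{-1} = (1/det) · [[d, -b], [-b, a]] = [[0.9417, 0.5578],
 [0.5578, 0.412]].

Step 4 — quadratic form (x̄ - mu_0)^T · S^{-1} · (x̄ - mu_0):
  S^{-1} · (x̄ - mu_0) = (-2.6919, -1.3229),
  (x̄ - mu_0)^T · [...] = (-4.8333)·(-2.6919) + (3.3333)·(-1.3229) = 8.6012.

Step 5 — scale by n: T² = 6 · 8.6012 = 51.607.

T² ≈ 51.607


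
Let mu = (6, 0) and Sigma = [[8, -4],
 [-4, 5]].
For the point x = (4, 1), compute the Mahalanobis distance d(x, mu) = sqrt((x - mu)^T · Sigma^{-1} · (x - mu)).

Step 1 — centre the observation: (x - mu) = (-2, 1).

Step 2 — invert Sigma. det(Sigma) = 8·5 - (-4)² = 24.
  Sigma^{-1} = (1/det) · [[d, -b], [-b, a]] = [[0.2083, 0.1667],
 [0.1667, 0.3333]].

Step 3 — form the quadratic (x - mu)^T · Sigma^{-1} · (x - mu):
  Sigma^{-1} · (x - mu) = (-0.25, 0).
  (x - mu)^T · [Sigma^{-1} · (x - mu)] = (-2)·(-0.25) + (1)·(0) = 0.5.

Step 4 — take square root: d = √(0.5) ≈ 0.7071.

d(x, mu) = √(0.5) ≈ 0.7071


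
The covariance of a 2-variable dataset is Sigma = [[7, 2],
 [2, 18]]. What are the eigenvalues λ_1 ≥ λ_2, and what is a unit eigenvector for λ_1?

Step 1 — characteristic polynomial of 2×2 Sigma:
  det(Sigma - λI) = λ² - trace · λ + det = 0.
  trace = 7 + 18 = 25, det = 7·18 - (2)² = 122.
Step 2 — discriminant:
  Δ = trace² - 4·det = 625 - 488 = 137.
Step 3 — eigenvalues:
  λ = (trace ± √Δ)/2 = (25 ± 11.7047)/2,
  λ_1 = 18.3523,  λ_2 = 6.6477.

Step 4 — unit eigenvector for λ_1: solve (Sigma - λ_1 I)v = 0. First row:
  (7 - 18.3523)·v_x + (2)·v_y = 0, i.e. (-11.3523)·v_x + (2)·v_y = 0,
  so v ∝ (b, λ_1 - a) = (2, 11.3523) = u.
  ||u|| = √((2)² + (11.3523)²) = √(132.8758) ≈ 11.5272,
  v_1 = u/||u|| ≈ (0.1735, 0.9848) (||v_1|| = 1).

λ_1 = 18.3523,  λ_2 = 6.6477;  v_1 ≈ (0.1735, 0.9848)


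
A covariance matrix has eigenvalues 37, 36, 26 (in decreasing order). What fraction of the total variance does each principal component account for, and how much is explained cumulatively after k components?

Step 1 — total variance = trace(Sigma) = Σ λ_i = 37 + 36 + 26 = 99.

Step 2 — fraction explained by component i = λ_i / Σ λ:
  PC1: 37/99 = 0.3737
  PC2: 36/99 = 0.3636
  PC3: 26/99 = 0.2626

Step 3 — cumulative fraction after k components = (λ_1 + ... + λ_k) / Σ λ:
  k = 1: 37/99 = 0.3737
  k = 2: (37 + 36)/99 = 73/99 = 0.7374
  k = 3: (37 + 36 + 26)/99 = 99/99 = 1

Summary (fraction, with percent):

explained: PC1 0.3737 (37.37%), PC2 0.3636 (36.36%), PC3 0.2626 (26.26%);  cumulative: 0.3737, 0.7374, 1


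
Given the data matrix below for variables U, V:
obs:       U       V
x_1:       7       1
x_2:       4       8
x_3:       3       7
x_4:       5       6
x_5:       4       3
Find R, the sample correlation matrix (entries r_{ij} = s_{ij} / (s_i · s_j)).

Step 1 — column means:
  mean(U) = (7 + 4 + 3 + 5 + 4) / 5 = 23/5 = 4.6
  mean(V) = (1 + 8 + 7 + 6 + 3) / 5 = 25/5 = 5

Step 2 — sample variances and covariances s[i,j] = (1/(n-1)) · Σ_k (x_{k,i} - mean_i) · (x_{k,j} - mean_j), with n-1 = 4:
  s[U,U] = ((2.4)·(2.4) + (-0.6)·(-0.6) + (-1.6)·(-1.6) + (0.4)·(0.4) + (-0.6)·(-0.6)) / 4 = 9.2/4 = 2.3
  s[U,V] = ((2.4)·(-4) + (-0.6)·(3) + (-1.6)·(2) + (0.4)·(1) + (-0.6)·(-2)) / 4 = -13/4 = -3.25
  s[V,V] = ((-4)·(-4) + (3)·(3) + (2)·(2) + (1)·(1) + (-2)·(-2)) / 4 = 34/4 = 8.5
  Sample standard deviations s_i = √(s[i,i]):
  s(U) = √(2.3) = 1.5166
  s(V) = √(8.5) = 2.9155

Step 3 — r_{ij} = s_{ij} / (s_i · s_j):
  r[U,U] = 1 (diagonal).
  r[U,V] = -3.25 / (1.5166 · 2.9155) = -3.25 / 4.4215 = -0.735
  r[V,V] = 1 (diagonal).

R is symmetric with unit diagonal. Assembling:

R = [[1, -0.735],
 [-0.735, 1]]


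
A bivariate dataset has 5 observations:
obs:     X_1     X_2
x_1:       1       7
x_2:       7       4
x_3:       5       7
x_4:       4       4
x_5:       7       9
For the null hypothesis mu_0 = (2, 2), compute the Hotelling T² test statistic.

Step 1 — sample mean vector:
  mean(X_1) = (1 + 7 + 5 + 4 + 7) / 5 = 24/5 = 4.8
  mean(X_2) = (7 + 4 + 7 + 4 + 9) / 5 = 31/5 = 6.2
  x̄ = (4.8, 6.2),  deviation x̄ - mu_0 = (4.8, 6.2) - (2, 2) = (2.8, 4.2).

Step 2 — sample covariance matrix, S[i,j] = (1/(n-1)) · Σ_k (x_{k,i} - mean_i) · (x_{k,j} - mean_j), divisor n-1 = 4:
  S[X_1,X_1] = ((-3.8)·(-3.8) + (2.2)·(2.2) + (0.2)·(0.2) + (-0.8)·(-0.8) + (2.2)·(2.2)) / 4 = 24.8/4 = 6.2
  S[X_1,X_2] = ((-3.8)·(0.8) + (2.2)·(-2.2) + (0.2)·(0.8) + (-0.8)·(-2.2) + (2.2)·(2.8)) / 4 = 0.2/4 = 0.05
  S[X_2,X_2] = ((0.8)·(0.8) + (-2.2)·(-2.2) + (0.8)·(0.8) + (-2.2)·(-2.2) + (2.8)·(2.8)) / 4 = 18.8/4 = 4.7
  S = [[6.2, 0.05],
 [0.05, 4.7]].

Step 3 — invert S. det(S) = 6.2·4.7 - (0.05)² = 29.1375.
  S^{-1} = (1/det) · [[d, -b], [-b, a]] = [[0.1613, -0.0017],
 [-0.0017, 0.2128]].

Step 4 — quadratic form (x̄ - mu_0)^T · S^{-1} · (x̄ - mu_0):
  S^{-1} · (x̄ - mu_0) = (0.4444, 0.8889),
  (x̄ - mu_0)^T · [...] = (2.8)·(0.4444) + (4.2)·(0.8889) = 4.9778.

Step 5 — scale by n: T² = 5 · 4.9778 = 24.8889.

T² ≈ 24.8889


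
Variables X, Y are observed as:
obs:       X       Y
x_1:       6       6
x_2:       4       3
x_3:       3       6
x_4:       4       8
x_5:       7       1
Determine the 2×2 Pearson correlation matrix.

Step 1 — column means:
  mean(X) = (6 + 4 + 3 + 4 + 7) / 5 = 24/5 = 4.8
  mean(Y) = (6 + 3 + 6 + 8 + 1) / 5 = 24/5 = 4.8

Step 2 — sample variances and covariances s[i,j] = (1/(n-1)) · Σ_k (x_{k,i} - mean_i) · (x_{k,j} - mean_j), with n-1 = 4:
  s[X,X] = ((1.2)·(1.2) + (-0.8)·(-0.8) + (-1.8)·(-1.8) + (-0.8)·(-0.8) + (2.2)·(2.2)) / 4 = 10.8/4 = 2.7
  s[X,Y] = ((1.2)·(1.2) + (-0.8)·(-1.8) + (-1.8)·(1.2) + (-0.8)·(3.2) + (2.2)·(-3.8)) / 4 = -10.2/4 = -2.55
  s[Y,Y] = ((1.2)·(1.2) + (-1.8)·(-1.8) + (1.2)·(1.2) + (3.2)·(3.2) + (-3.8)·(-3.8)) / 4 = 30.8/4 = 7.7
  Sample standard deviations s_i = √(s[i,i]):
  s(X) = √(2.7) = 1.6432
  s(Y) = √(7.7) = 2.7749

Step 3 — r_{ij} = s_{ij} / (s_i · s_j):
  r[X,X] = 1 (diagonal).
  r[X,Y] = -2.55 / (1.6432 · 2.7749) = -2.55 / 4.5596 = -0.5593
  r[Y,Y] = 1 (diagonal).

R is symmetric with unit diagonal. Assembling:

R = [[1, -0.5593],
 [-0.5593, 1]]


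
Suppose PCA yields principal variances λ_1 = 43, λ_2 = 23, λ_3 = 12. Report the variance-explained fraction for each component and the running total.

Step 1 — total variance = trace(Sigma) = Σ λ_i = 43 + 23 + 12 = 78.

Step 2 — fraction explained by component i = λ_i / Σ λ:
  PC1: 43/78 = 0.5513
  PC2: 23/78 = 0.2949
  PC3: 12/78 = 0.1538

Step 3 — cumulative fraction after k components = (λ_1 + ... + λ_k) / Σ λ:
  k = 1: 43/78 = 0.5513
  k = 2: (43 + 23)/78 = 66/78 = 0.8462
  k = 3: (43 + 23 + 12)/78 = 78/78 = 1

Summary (fraction, with percent):

explained: PC1 0.5513 (55.13%), PC2 0.2949 (29.49%), PC3 0.1538 (15.38%);  cumulative: 0.5513, 0.8462, 1


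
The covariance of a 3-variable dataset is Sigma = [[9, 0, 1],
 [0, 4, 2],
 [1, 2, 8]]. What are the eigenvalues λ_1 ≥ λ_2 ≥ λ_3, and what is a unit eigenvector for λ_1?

Step 1 — characteristic polynomial p(λ) = det(λI - Sigma) = λ³ - tr·λ² + c_1·λ - det, where tr = trace, c_1 = sum of the principal 2×2 minors, det = det(Sigma):
  tr = 9 + 4 + 8 = 21,
  c_1 = (9·4 - (0)²) + (9·8 - (1)²) + (4·8 - (2)²) = 36 + 71 + 28 = 135,
  det = 9·(4·8 - (2)²) - (0)·((0)·8 - (2)·(1)) + (1)·((0)·(2) - 4·(1)) = 9·(28) - (0)·(-2) + (1)·(-4) = 248.
  So p(λ) = λ³ - 21λ² + 135λ - 248.
Step 2 — look for an integer root (rational root theorem: any rational root is an integer divisor of 248). Testing λ = 8:
  p(8) = 512 - 1344 + 1080 - 248 = 0  ✓
  Dividing out (λ - 8): p(λ) = (λ - 8)(λ² - 13λ + 31).
Step 3 — remaining eigenvalues from the quadratic λ² - 13λ + 31 = 0:
  Δ = 13² - 4·31 = 169 - 124 = 45,  λ = (13 ± √45)/2 = (13 ± 6.7082)/2 ≈ 9.8541 or 3.1459.
  Sorted: λ_1 = 9.8541,  λ_2 = 8,  λ_3 = 3.1459  (check: sum = 21 = tr ✓).

Step 4 — unit eigenvector for λ_1 ≈ 9.8541: v spans the null space of (Sigma - λ_1 I), whose rows are
  r_1 = (-0.8541, 0, 1),  r_2 = (0, -5.8541, 2),  r_3 = (1, 2, -1.8541).
  v is orthogonal to every row, so take v ∝ r_1 × r_2 = ((0)·(2) - (1)·(-5.8541), (1)·(0) - (-0.8541)·(2), (-0.8541)·(-5.8541) - (0)·(0)) ≈ (5.8541, 1.7082, 5).
  Let u = (5.8541, 1.7082, 5).
  ||u|| = √((5.8541)² + (1.7082)² + (5)²) = √(62.1885) ≈ 7.886,  v_1 = u/||u|| ≈ (0.7423, 0.2166, 0.634) (||v_1|| = 1).

λ_1 = 9.8541,  λ_2 = 8,  λ_3 = 3.1459;  v_1 ≈ (0.7423, 0.2166, 0.634)


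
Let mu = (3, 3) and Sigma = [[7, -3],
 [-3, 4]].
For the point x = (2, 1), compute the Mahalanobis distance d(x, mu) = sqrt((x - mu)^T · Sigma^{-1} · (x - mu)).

Step 1 — centre the observation: (x - mu) = (-1, -2).

Step 2 — invert Sigma. det(Sigma) = 7·4 - (-3)² = 19.
  Sigma^{-1} = (1/det) · [[d, -b], [-b, a]] = [[0.2105, 0.1579],
 [0.1579, 0.3684]].

Step 3 — form the quadratic (x - mu)^T · Sigma^{-1} · (x - mu):
  Sigma^{-1} · (x - mu) = (-0.5263, -0.8947).
  (x - mu)^T · [Sigma^{-1} · (x - mu)] = (-1)·(-0.5263) + (-2)·(-0.8947) = 2.3158.

Step 4 — take square root: d = √(2.3158) ≈ 1.5218.

d(x, mu) = √(2.3158) ≈ 1.5218


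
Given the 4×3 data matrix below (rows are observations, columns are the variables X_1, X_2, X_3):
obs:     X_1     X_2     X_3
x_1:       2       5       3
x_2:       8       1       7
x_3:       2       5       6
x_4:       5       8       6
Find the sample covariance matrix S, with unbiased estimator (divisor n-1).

Step 1 — column means:
  mean(X_1) = (2 + 8 + 2 + 5) / 4 = 17/4 = 4.25
  mean(X_2) = (5 + 1 + 5 + 8) / 4 = 19/4 = 4.75
  mean(X_3) = (3 + 7 + 6 + 6) / 4 = 22/4 = 5.5

Step 2 — sample covariance S[i,j] = (1/(n-1)) · Σ_k (x_{k,i} - mean_i) · (x_{k,j} - mean_j), with n-1 = 3.
  S[X_1,X_1] = ((-2.25)·(-2.25) + (3.75)·(3.75) + (-2.25)·(-2.25) + (0.75)·(0.75)) / 3 = 24.75/3 = 8.25
  S[X_1,X_2] = ((-2.25)·(0.25) + (3.75)·(-3.75) + (-2.25)·(0.25) + (0.75)·(3.25)) / 3 = -12.75/3 = -4.25
  S[X_1,X_3] = ((-2.25)·(-2.5) + (3.75)·(1.5) + (-2.25)·(0.5) + (0.75)·(0.5)) / 3 = 10.5/3 = 3.5
  S[X_2,X_2] = ((0.25)·(0.25) + (-3.75)·(-3.75) + (0.25)·(0.25) + (3.25)·(3.25)) / 3 = 24.75/3 = 8.25
  S[X_2,X_3] = ((0.25)·(-2.5) + (-3.75)·(1.5) + (0.25)·(0.5) + (3.25)·(0.5)) / 3 = -4.5/3 = -1.5
  S[X_3,X_3] = ((-2.5)·(-2.5) + (1.5)·(1.5) + (0.5)·(0.5) + (0.5)·(0.5)) / 3 = 9/3 = 3

S is symmetric (S[j,i] = S[i,j]). Assembling:

S = [[8.25, -4.25, 3.5],
 [-4.25, 8.25, -1.5],
 [3.5, -1.5, 3]]


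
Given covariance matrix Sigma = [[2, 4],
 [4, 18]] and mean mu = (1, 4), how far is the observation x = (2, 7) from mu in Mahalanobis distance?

Step 1 — centre the observation: (x - mu) = (1, 3).

Step 2 — invert Sigma. det(Sigma) = 2·18 - (4)² = 20.
  Sigma^{-1} = (1/det) · [[d, -b], [-b, a]] = [[0.9, -0.2],
 [-0.2, 0.1]].

Step 3 — form the quadratic (x - mu)^T · Sigma^{-1} · (x - mu):
  Sigma^{-1} · (x - mu) = (0.3, 0.1).
  (x - mu)^T · [Sigma^{-1} · (x - mu)] = (1)·(0.3) + (3)·(0.1) = 0.6.

Step 4 — take square root: d = √(0.6) ≈ 0.7746.

d(x, mu) = √(0.6) ≈ 0.7746


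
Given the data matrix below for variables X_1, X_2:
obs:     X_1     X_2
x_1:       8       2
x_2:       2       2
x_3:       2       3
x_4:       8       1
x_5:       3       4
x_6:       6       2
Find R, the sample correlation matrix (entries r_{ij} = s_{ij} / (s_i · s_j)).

Step 1 — column means:
  mean(X_1) = (8 + 2 + 2 + 8 + 3 + 6) / 6 = 29/6 = 4.8333
  mean(X_2) = (2 + 2 + 3 + 1 + 4 + 2) / 6 = 14/6 = 2.3333

Step 2 — sample variances and covariances s[i,j] = (1/(n-1)) · Σ_k (x_{k,i} - mean_i) · (x_{k,j} - mean_j), with n-1 = 5:
  s[X_1,X_1] = ((3.1667)·(3.1667) + (-2.8333)·(-2.8333) + (-2.8333)·(-2.8333) + (3.1667)·(3.1667) + (-1.8333)·(-1.8333) + (1.1667)·(1.1667)) / 5 = 40.8333/5 = 8.1667
  s[X_1,X_2] = ((3.1667)·(-0.3333) + (-2.8333)·(-0.3333) + (-2.8333)·(0.6667) + (3.1667)·(-1.3333) + (-1.8333)·(1.6667) + (1.1667)·(-0.3333)) / 5 = -9.6667/5 = -1.9333
  s[X_2,X_2] = ((-0.3333)·(-0.3333) + (-0.3333)·(-0.3333) + (0.6667)·(0.6667) + (-1.3333)·(-1.3333) + (1.6667)·(1.6667) + (-0.3333)·(-0.3333)) / 5 = 5.3333/5 = 1.0667
  Sample standard deviations s_i = √(s[i,i]):
  s(X_1) = √(8.1667) = 2.8577
  s(X_2) = √(1.0667) = 1.0328

Step 3 — r_{ij} = s_{ij} / (s_i · s_j):
  r[X_1,X_1] = 1 (diagonal).
  r[X_1,X_2] = -1.9333 / (2.8577 · 1.0328) = -1.9333 / 2.9515 = -0.655
  r[X_2,X_2] = 1 (diagonal).

R is symmetric with unit diagonal. Assembling:

R = [[1, -0.655],
 [-0.655, 1]]


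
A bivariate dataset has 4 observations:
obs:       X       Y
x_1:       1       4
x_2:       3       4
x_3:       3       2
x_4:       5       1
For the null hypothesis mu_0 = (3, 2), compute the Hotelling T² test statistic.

Step 1 — sample mean vector:
  mean(X) = (1 + 3 + 3 + 5) / 4 = 12/4 = 3
  mean(Y) = (4 + 4 + 2 + 1) / 4 = 11/4 = 2.75
  x̄ = (3, 2.75),  deviation x̄ - mu_0 = (3, 2.75) - (3, 2) = (0, 0.75).

Step 2 — sample covariance matrix, S[i,j] = (1/(n-1)) · Σ_k (x_{k,i} - mean_i) · (x_{k,j} - mean_j), divisor n-1 = 3:
  S[X,X] = ((-2)·(-2) + (0)·(0) + (0)·(0) + (2)·(2)) / 3 = 8/3 = 2.6667
  S[X,Y] = ((-2)·(1.25) + (0)·(1.25) + (0)·(-0.75) + (2)·(-1.75)) / 3 = -6/3 = -2
  S[Y,Y] = ((1.25)·(1.25) + (1.25)·(1.25) + (-0.75)·(-0.75) + (-1.75)·(-1.75)) / 3 = 6.75/3 = 2.25
  S = [[2.6667, -2],
 [-2, 2.25]].

Step 3 — invert S. det(S) = 2.6667·2.25 - (-2)² = 2.
  S^{-1} = (1/det) · [[d, -b], [-b, a]] = [[1.125, 1],
 [1, 1.3333]].

Step 4 — quadratic form (x̄ - mu_0)^T · S^{-1} · (x̄ - mu_0):
  S^{-1} · (x̄ - mu_0) = (0.75, 1),
  (x̄ - mu_0)^T · [...] = (0)·(0.75) + (0.75)·(1) = 0.75.

Step 5 — scale by n: T² = 4 · 0.75 = 3.

T² ≈ 3


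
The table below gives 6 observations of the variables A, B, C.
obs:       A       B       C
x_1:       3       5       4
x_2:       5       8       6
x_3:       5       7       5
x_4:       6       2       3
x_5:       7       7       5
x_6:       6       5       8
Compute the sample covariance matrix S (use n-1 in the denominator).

Step 1 — column means:
  mean(A) = (3 + 5 + 5 + 6 + 7 + 6) / 6 = 32/6 = 5.3333
  mean(B) = (5 + 8 + 7 + 2 + 7 + 5) / 6 = 34/6 = 5.6667
  mean(C) = (4 + 6 + 5 + 3 + 5 + 8) / 6 = 31/6 = 5.1667

Step 2 — sample covariance S[i,j] = (1/(n-1)) · Σ_k (x_{k,i} - mean_i) · (x_{k,j} - mean_j), with n-1 = 5.
  S[A,A] = ((-2.3333)·(-2.3333) + (-0.3333)·(-0.3333) + (-0.3333)·(-0.3333) + (0.6667)·(0.6667) + (1.6667)·(1.6667) + (0.6667)·(0.6667)) / 5 = 9.3333/5 = 1.8667
  S[A,B] = ((-2.3333)·(-0.6667) + (-0.3333)·(2.3333) + (-0.3333)·(1.3333) + (0.6667)·(-3.6667) + (1.6667)·(1.3333) + (0.6667)·(-0.6667)) / 5 = -0.3333/5 = -0.0667
  S[A,C] = ((-2.3333)·(-1.1667) + (-0.3333)·(0.8333) + (-0.3333)·(-0.1667) + (0.6667)·(-2.1667) + (1.6667)·(-0.1667) + (0.6667)·(2.8333)) / 5 = 2.6667/5 = 0.5333
  S[B,B] = ((-0.6667)·(-0.6667) + (2.3333)·(2.3333) + (1.3333)·(1.3333) + (-3.6667)·(-3.6667) + (1.3333)·(1.3333) + (-0.6667)·(-0.6667)) / 5 = 23.3333/5 = 4.6667
  S[B,C] = ((-0.6667)·(-1.1667) + (2.3333)·(0.8333) + (1.3333)·(-0.1667) + (-3.6667)·(-2.1667) + (1.3333)·(-0.1667) + (-0.6667)·(2.8333)) / 5 = 8.3333/5 = 1.6667
  S[C,C] = ((-1.1667)·(-1.1667) + (0.8333)·(0.8333) + (-0.1667)·(-0.1667) + (-2.1667)·(-2.1667) + (-0.1667)·(-0.1667) + (2.8333)·(2.8333)) / 5 = 14.8333/5 = 2.9667

S is symmetric (S[j,i] = S[i,j]). Assembling:

S = [[1.8667, -0.0667, 0.5333],
 [-0.0667, 4.6667, 1.6667],
 [0.5333, 1.6667, 2.9667]]


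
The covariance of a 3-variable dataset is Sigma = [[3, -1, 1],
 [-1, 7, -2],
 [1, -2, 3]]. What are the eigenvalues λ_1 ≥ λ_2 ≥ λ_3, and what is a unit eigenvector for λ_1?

Step 1 — characteristic polynomial p(λ) = det(λI - Sigma) = λ³ - tr·λ² + c_1·λ - det, where tr = trace, c_1 = sum of the principal 2×2 minors, det = det(Sigma):
  tr = 3 + 7 + 3 = 13,
  c_1 = (3·7 - (-1)²) + (3·3 - (1)²) + (7·3 - (-2)²) = 20 + 8 + 17 = 45,
  det = 3·(7·3 - (-2)²) - (-1)·((-1)·3 - (-2)·(1)) + (1)·((-1)·(-2) - 7·(1)) = 3·(17) - (-1)·(-1) + (1)·(-5) = 45.
  So p(λ) = λ³ - 13λ² + 45λ - 45.
Step 2 — look for an integer root (rational root theorem: any rational root is an integer divisor of 45). Testing λ = 3:
  p(3) = 27 - 117 + 135 - 45 = 0  ✓
  Dividing out (λ - 3): p(λ) = (λ - 3)(λ² - 10λ + 15).
Step 3 — remaining eigenvalues from the quadratic λ² - 10λ + 15 = 0:
  Δ = 10² - 4·15 = 100 - 60 = 40,  λ = (10 ± √40)/2 = (10 ± 6.3246)/2 ≈ 8.1623 or 1.8377.
  Sorted: λ_1 = 8.1623,  λ_2 = 3,  λ_3 = 1.8377  (check: sum = 13 = tr ✓).

Step 4 — unit eigenvector for λ_1 ≈ 8.1623: v spans the null space of (Sigma - λ_1 I), whose rows are
  r_1 = (-5.1623, -1, 1),  r_2 = (-1, -1.1623, -2),  r_3 = (1, -2, -5.1623).
  v is orthogonal to every row, so take v ∝ r_1 × r_2 = ((-1)·(-2) - (1)·(-1.1623), (1)·(-1) - (-5.1623)·(-2), (-5.1623)·(-1.1623) - (-1)·(-1)) ≈ (3.1623, -11.3246, 5).
  Let u = (3.1623, -11.3246, 5).
  ||u|| = √((3.1623)² + (-11.3246)² + (5)²) = √(163.2456) ≈ 12.7768,  v_1 = u/||u|| ≈ (0.2475, -0.8863, 0.3913) (||v_1|| = 1).

λ_1 = 8.1623,  λ_2 = 3,  λ_3 = 1.8377;  v_1 ≈ (0.2475, -0.8863, 0.3913)


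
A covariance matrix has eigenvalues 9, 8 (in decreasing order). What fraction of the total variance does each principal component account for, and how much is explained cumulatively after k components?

Step 1 — total variance = trace(Sigma) = Σ λ_i = 9 + 8 = 17.

Step 2 — fraction explained by component i = λ_i / Σ λ:
  PC1: 9/17 = 0.5294
  PC2: 8/17 = 0.4706

Step 3 — cumulative fraction after k components = (λ_1 + ... + λ_k) / Σ λ:
  k = 1: 9/17 = 0.5294
  k = 2: (9 + 8)/17 = 17/17 = 1

Summary (fraction, with percent):

explained: PC1 0.5294 (52.94%), PC2 0.4706 (47.06%);  cumulative: 0.5294, 1


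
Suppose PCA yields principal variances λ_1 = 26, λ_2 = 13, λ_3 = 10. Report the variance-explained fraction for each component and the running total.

Step 1 — total variance = trace(Sigma) = Σ λ_i = 26 + 13 + 10 = 49.

Step 2 — fraction explained by component i = λ_i / Σ λ:
  PC1: 26/49 = 0.5306
  PC2: 13/49 = 0.2653
  PC3: 10/49 = 0.2041

Step 3 — cumulative fraction after k components = (λ_1 + ... + λ_k) / Σ λ:
  k = 1: 26/49 = 0.5306
  k = 2: (26 + 13)/49 = 39/49 = 0.7959
  k = 3: (26 + 13 + 10)/49 = 49/49 = 1

Summary (fraction, with percent):

explained: PC1 0.5306 (53.06%), PC2 0.2653 (26.53%), PC3 0.2041 (20.41%);  cumulative: 0.5306, 0.7959, 1


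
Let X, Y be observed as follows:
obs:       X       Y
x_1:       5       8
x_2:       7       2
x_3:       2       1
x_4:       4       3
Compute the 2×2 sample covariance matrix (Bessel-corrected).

Step 1 — column means:
  mean(X) = (5 + 7 + 2 + 4) / 4 = 18/4 = 4.5
  mean(Y) = (8 + 2 + 1 + 3) / 4 = 14/4 = 3.5

Step 2 — sample covariance S[i,j] = (1/(n-1)) · Σ_k (x_{k,i} - mean_i) · (x_{k,j} - mean_j), with n-1 = 3.
  S[X,X] = ((0.5)·(0.5) + (2.5)·(2.5) + (-2.5)·(-2.5) + (-0.5)·(-0.5)) / 3 = 13/3 = 4.3333
  S[X,Y] = ((0.5)·(4.5) + (2.5)·(-1.5) + (-2.5)·(-2.5) + (-0.5)·(-0.5)) / 3 = 5/3 = 1.6667
  S[Y,Y] = ((4.5)·(4.5) + (-1.5)·(-1.5) + (-2.5)·(-2.5) + (-0.5)·(-0.5)) / 3 = 29/3 = 9.6667

S is symmetric (S[j,i] = S[i,j]). Assembling:

S = [[4.3333, 1.6667],
 [1.6667, 9.6667]]


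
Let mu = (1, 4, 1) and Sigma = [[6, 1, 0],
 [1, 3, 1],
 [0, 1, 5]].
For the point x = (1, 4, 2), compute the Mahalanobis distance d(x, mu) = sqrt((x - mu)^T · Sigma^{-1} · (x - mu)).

Step 1 — centre the observation: (x - mu) = (0, 0, 1).

Step 2 — invert Sigma (cofactor / det for 3×3, or solve directly):
  Sigma^{-1} = [[0.1772, -0.0633, 0.0127],
 [-0.0633, 0.3797, -0.0759],
 [0.0127, -0.0759, 0.2152]].

Step 3 — form the quadratic (x - mu)^T · Sigma^{-1} · (x - mu):
  Sigma^{-1} · (x - mu) = (0.0127, -0.0759, 0.2152).
  (x - mu)^T · [Sigma^{-1} · (x - mu)] = (0)·(0.0127) + (0)·(-0.0759) + (1)·(0.2152) = 0.2152.

Step 4 — take square root: d = √(0.2152) ≈ 0.4639.

d(x, mu) = √(0.2152) ≈ 0.4639


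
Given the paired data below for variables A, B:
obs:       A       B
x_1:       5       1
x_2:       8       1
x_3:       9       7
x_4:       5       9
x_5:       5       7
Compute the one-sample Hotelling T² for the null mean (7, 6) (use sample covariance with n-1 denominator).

Step 1 — sample mean vector:
  mean(A) = (5 + 8 + 9 + 5 + 5) / 5 = 32/5 = 6.4
  mean(B) = (1 + 1 + 7 + 9 + 7) / 5 = 25/5 = 5
  x̄ = (6.4, 5),  deviation x̄ - mu_0 = (6.4, 5) - (7, 6) = (-0.6, -1).

Step 2 — sample covariance matrix, S[i,j] = (1/(n-1)) · Σ_k (x_{k,i} - mean_i) · (x_{k,j} - mean_j), divisor n-1 = 4:
  S[A,A] = ((-1.4)·(-1.4) + (1.6)·(1.6) + (2.6)·(2.6) + (-1.4)·(-1.4) + (-1.4)·(-1.4)) / 4 = 15.2/4 = 3.8
  S[A,B] = ((-1.4)·(-4) + (1.6)·(-4) + (2.6)·(2) + (-1.4)·(4) + (-1.4)·(2)) / 4 = -4/4 = -1
  S[B,B] = ((-4)·(-4) + (-4)·(-4) + (2)·(2) + (4)·(4) + (2)·(2)) / 4 = 56/4 = 14
  S = [[3.8, -1],
 [-1, 14]].

Step 3 — invert S. det(S) = 3.8·14 - (-1)² = 52.2.
  S^{-1} = (1/det) · [[d, -b], [-b, a]] = [[0.2682, 0.0192],
 [0.0192, 0.0728]].

Step 4 — quadratic form (x̄ - mu_0)^T · S^{-1} · (x̄ - mu_0):
  S^{-1} · (x̄ - mu_0) = (-0.1801, -0.0843),
  (x̄ - mu_0)^T · [...] = (-0.6)·(-0.1801) + (-1)·(-0.0843) = 0.1923.

Step 5 — scale by n: T² = 5 · 0.1923 = 0.9617.

T² ≈ 0.9617


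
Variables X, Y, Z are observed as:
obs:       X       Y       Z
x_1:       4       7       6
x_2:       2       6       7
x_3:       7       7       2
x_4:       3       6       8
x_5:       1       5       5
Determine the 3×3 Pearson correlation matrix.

Step 1 — column means:
  mean(X) = (4 + 2 + 7 + 3 + 1) / 5 = 17/5 = 3.4
  mean(Y) = (7 + 6 + 7 + 6 + 5) / 5 = 31/5 = 6.2
  mean(Z) = (6 + 7 + 2 + 8 + 5) / 5 = 28/5 = 5.6

Step 2 — sample variances and covariances s[i,j] = (1/(n-1)) · Σ_k (x_{k,i} - mean_i) · (x_{k,j} - mean_j), with n-1 = 4:
  s[X,X] = ((0.6)·(0.6) + (-1.4)·(-1.4) + (3.6)·(3.6) + (-0.4)·(-0.4) + (-2.4)·(-2.4)) / 4 = 21.2/4 = 5.3
  s[X,Y] = ((0.6)·(0.8) + (-1.4)·(-0.2) + (3.6)·(0.8) + (-0.4)·(-0.2) + (-2.4)·(-1.2)) / 4 = 6.6/4 = 1.65
  s[X,Z] = ((0.6)·(0.4) + (-1.4)·(1.4) + (3.6)·(-3.6) + (-0.4)·(2.4) + (-2.4)·(-0.6)) / 4 = -14.2/4 = -3.55
  s[Y,Y] = ((0.8)·(0.8) + (-0.2)·(-0.2) + (0.8)·(0.8) + (-0.2)·(-0.2) + (-1.2)·(-1.2)) / 4 = 2.8/4 = 0.7
  s[Y,Z] = ((0.8)·(0.4) + (-0.2)·(1.4) + (0.8)·(-3.6) + (-0.2)·(2.4) + (-1.2)·(-0.6)) / 4 = -2.6/4 = -0.65
  s[Z,Z] = ((0.4)·(0.4) + (1.4)·(1.4) + (-3.6)·(-3.6) + (2.4)·(2.4) + (-0.6)·(-0.6)) / 4 = 21.2/4 = 5.3
  Sample standard deviations s_i = √(s[i,i]):
  s(X) = √(5.3) = 2.3022
  s(Y) = √(0.7) = 0.8367
  s(Z) = √(5.3) = 2.3022

Step 3 — r_{ij} = s_{ij} / (s_i · s_j):
  r[X,X] = 1 (diagonal).
  r[X,Y] = 1.65 / (2.3022 · 0.8367) = 1.65 / 1.9261 = 0.8566
  r[X,Z] = -3.55 / (2.3022 · 2.3022) = -3.55 / 5.3 = -0.6698
  r[Y,Y] = 1 (diagonal).
  r[Y,Z] = -0.65 / (0.8367 · 2.3022) = -0.65 / 1.9261 = -0.3375
  r[Z,Z] = 1 (diagonal).

R is symmetric with unit diagonal. Assembling:

R = [[1, 0.8566, -0.6698],
 [0.8566, 1, -0.3375],
 [-0.6698, -0.3375, 1]]


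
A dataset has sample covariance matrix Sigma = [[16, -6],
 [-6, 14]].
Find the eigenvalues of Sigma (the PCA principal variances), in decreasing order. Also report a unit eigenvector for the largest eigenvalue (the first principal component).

Step 1 — characteristic polynomial of 2×2 Sigma:
  det(Sigma - λI) = λ² - trace · λ + det = 0.
  trace = 16 + 14 = 30, det = 16·14 - (-6)² = 188.
Step 2 — discriminant:
  Δ = trace² - 4·det = 900 - 752 = 148.
Step 3 — eigenvalues:
  λ = (trace ± √Δ)/2 = (30 ± 12.1655)/2,
  λ_1 = 21.0828,  λ_2 = 8.9172.

Step 4 — unit eigenvector for λ_1: solve (Sigma - λ_1 I)v = 0. First row:
  (16 - 21.0828)·v_x + (-6)·v_y = 0, i.e. (-5.0828)·v_x + (-6)·v_y = 0,
  so v ∝ (b, λ_1 - a) = (-6, 5.0828); multiply by -1 so the first entry is positive: u = (6, -5.0828).
  ||u|| = √((6)² + (-5.0828)²) = √(61.8345) ≈ 7.8635,
  v_1 = u/||u|| ≈ (0.763, -0.6464) (||v_1|| = 1).

λ_1 = 21.0828,  λ_2 = 8.9172;  v_1 ≈ (0.763, -0.6464)


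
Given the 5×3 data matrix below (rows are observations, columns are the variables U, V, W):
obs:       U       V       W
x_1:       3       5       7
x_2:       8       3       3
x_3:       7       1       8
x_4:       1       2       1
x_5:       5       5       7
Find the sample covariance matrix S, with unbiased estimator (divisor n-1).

Step 1 — column means:
  mean(U) = (3 + 8 + 7 + 1 + 5) / 5 = 24/5 = 4.8
  mean(V) = (5 + 3 + 1 + 2 + 5) / 5 = 16/5 = 3.2
  mean(W) = (7 + 3 + 8 + 1 + 7) / 5 = 26/5 = 5.2

Step 2 — sample covariance S[i,j] = (1/(n-1)) · Σ_k (x_{k,i} - mean_i) · (x_{k,j} - mean_j), with n-1 = 4.
  S[U,U] = ((-1.8)·(-1.8) + (3.2)·(3.2) + (2.2)·(2.2) + (-3.8)·(-3.8) + (0.2)·(0.2)) / 4 = 32.8/4 = 8.2
  S[U,V] = ((-1.8)·(1.8) + (3.2)·(-0.2) + (2.2)·(-2.2) + (-3.8)·(-1.2) + (0.2)·(1.8)) / 4 = -3.8/4 = -0.95
  S[U,W] = ((-1.8)·(1.8) + (3.2)·(-2.2) + (2.2)·(2.8) + (-3.8)·(-4.2) + (0.2)·(1.8)) / 4 = 12.2/4 = 3.05
  S[V,V] = ((1.8)·(1.8) + (-0.2)·(-0.2) + (-2.2)·(-2.2) + (-1.2)·(-1.2) + (1.8)·(1.8)) / 4 = 12.8/4 = 3.2
  S[V,W] = ((1.8)·(1.8) + (-0.2)·(-2.2) + (-2.2)·(2.8) + (-1.2)·(-4.2) + (1.8)·(1.8)) / 4 = 5.8/4 = 1.45
  S[W,W] = ((1.8)·(1.8) + (-2.2)·(-2.2) + (2.8)·(2.8) + (-4.2)·(-4.2) + (1.8)·(1.8)) / 4 = 36.8/4 = 9.2

S is symmetric (S[j,i] = S[i,j]). Assembling:

S = [[8.2, -0.95, 3.05],
 [-0.95, 3.2, 1.45],
 [3.05, 1.45, 9.2]]


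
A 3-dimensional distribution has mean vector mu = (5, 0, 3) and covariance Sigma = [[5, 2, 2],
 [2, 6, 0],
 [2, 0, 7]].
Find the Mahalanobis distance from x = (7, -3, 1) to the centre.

Step 1 — centre the observation: (x - mu) = (2, -3, -2).

Step 2 — invert Sigma (cofactor / det for 3×3, or solve directly):
  Sigma^{-1} = [[0.2658, -0.0886, -0.0759],
 [-0.0886, 0.1962, 0.0253],
 [-0.0759, 0.0253, 0.1646]].

Step 3 — form the quadratic (x - mu)^T · Sigma^{-1} · (x - mu):
  Sigma^{-1} · (x - mu) = (0.9494, -0.8165, -0.557).
  (x - mu)^T · [Sigma^{-1} · (x - mu)] = (2)·(0.9494) + (-3)·(-0.8165) + (-2)·(-0.557) = 5.462.

Step 4 — take square root: d = √(5.462) ≈ 2.3371.

d(x, mu) = √(5.462) ≈ 2.3371


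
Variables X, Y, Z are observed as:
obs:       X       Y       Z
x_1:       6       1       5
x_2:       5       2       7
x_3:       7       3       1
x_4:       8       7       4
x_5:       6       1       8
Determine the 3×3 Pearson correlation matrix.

Step 1 — column means:
  mean(X) = (6 + 5 + 7 + 8 + 6) / 5 = 32/5 = 6.4
  mean(Y) = (1 + 2 + 3 + 7 + 1) / 5 = 14/5 = 2.8
  mean(Z) = (5 + 7 + 1 + 4 + 8) / 5 = 25/5 = 5

Step 2 — sample variances and covariances s[i,j] = (1/(n-1)) · Σ_k (x_{k,i} - mean_i) · (x_{k,j} - mean_j), with n-1 = 4:
  s[X,X] = ((-0.4)·(-0.4) + (-1.4)·(-1.4) + (0.6)·(0.6) + (1.6)·(1.6) + (-0.4)·(-0.4)) / 4 = 5.2/4 = 1.3
  s[X,Y] = ((-0.4)·(-1.8) + (-1.4)·(-0.8) + (0.6)·(0.2) + (1.6)·(4.2) + (-0.4)·(-1.8)) / 4 = 9.4/4 = 2.35
  s[X,Z] = ((-0.4)·(0) + (-1.4)·(2) + (0.6)·(-4) + (1.6)·(-1) + (-0.4)·(3)) / 4 = -8/4 = -2
  s[Y,Y] = ((-1.8)·(-1.8) + (-0.8)·(-0.8) + (0.2)·(0.2) + (4.2)·(4.2) + (-1.8)·(-1.8)) / 4 = 24.8/4 = 6.2
  s[Y,Z] = ((-1.8)·(0) + (-0.8)·(2) + (0.2)·(-4) + (4.2)·(-1) + (-1.8)·(3)) / 4 = -12/4 = -3
  s[Z,Z] = ((0)·(0) + (2)·(2) + (-4)·(-4) + (-1)·(-1) + (3)·(3)) / 4 = 30/4 = 7.5
  Sample standard deviations s_i = √(s[i,i]):
  s(X) = √(1.3) = 1.1402
  s(Y) = √(6.2) = 2.49
  s(Z) = √(7.5) = 2.7386

Step 3 — r_{ij} = s_{ij} / (s_i · s_j):
  r[X,X] = 1 (diagonal).
  r[X,Y] = 2.35 / (1.1402 · 2.49) = 2.35 / 2.839 = 0.8278
  r[X,Z] = -2 / (1.1402 · 2.7386) = -2 / 3.1225 = -0.6405
  r[Y,Y] = 1 (diagonal).
  r[Y,Z] = -3 / (2.49 · 2.7386) = -3 / 6.8191 = -0.4399
  r[Z,Z] = 1 (diagonal).

R is symmetric with unit diagonal. Assembling:

R = [[1, 0.8278, -0.6405],
 [0.8278, 1, -0.4399],
 [-0.6405, -0.4399, 1]]


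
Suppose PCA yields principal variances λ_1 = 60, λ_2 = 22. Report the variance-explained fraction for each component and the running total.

Step 1 — total variance = trace(Sigma) = Σ λ_i = 60 + 22 = 82.

Step 2 — fraction explained by component i = λ_i / Σ λ:
  PC1: 60/82 = 0.7317
  PC2: 22/82 = 0.2683

Step 3 — cumulative fraction after k components = (λ_1 + ... + λ_k) / Σ λ:
  k = 1: 60/82 = 0.7317
  k = 2: (60 + 22)/82 = 82/82 = 1

Summary (fraction, with percent):

explained: PC1 0.7317 (73.17%), PC2 0.2683 (26.83%);  cumulative: 0.7317, 1
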